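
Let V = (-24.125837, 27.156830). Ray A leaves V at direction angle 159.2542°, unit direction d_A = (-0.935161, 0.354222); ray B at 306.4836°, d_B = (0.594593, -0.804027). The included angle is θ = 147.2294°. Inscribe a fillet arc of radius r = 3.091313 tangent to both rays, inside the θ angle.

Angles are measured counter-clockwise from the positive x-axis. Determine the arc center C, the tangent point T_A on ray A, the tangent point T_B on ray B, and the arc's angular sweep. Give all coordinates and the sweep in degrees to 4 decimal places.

center=(-26.0709,24.5879) T_A=(-24.9759,27.4788) T_B=(-23.5854,26.4260) sweep=32.7706

bisector direction at 232.8689° = (-0.603641,-0.797256)
center distance |VC| = r/sin(θ/2) = 3.091313/sin(73.6147°) = 3.222177
C = V + |VC|·bis = (-26.0709,24.5879)
T_A = V + ((C−V)·d_A)·d_A = V + 0.9090·d_A = (-24.9759,27.4788)
T_B = V + ((C−V)·d_B)·d_B = V + 0.9090·d_B = (-23.5854,26.4260)
sweep = 180° − θ = 32.7706°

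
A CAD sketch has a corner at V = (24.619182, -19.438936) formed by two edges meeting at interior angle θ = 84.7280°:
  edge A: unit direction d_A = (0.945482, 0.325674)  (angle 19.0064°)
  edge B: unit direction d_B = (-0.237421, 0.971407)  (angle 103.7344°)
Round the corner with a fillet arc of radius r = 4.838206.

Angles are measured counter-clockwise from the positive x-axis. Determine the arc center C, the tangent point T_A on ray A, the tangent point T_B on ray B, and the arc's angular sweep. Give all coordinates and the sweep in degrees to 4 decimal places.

center=(28.0595,-13.1367) T_A=(29.6352,-17.7112) T_B=(23.3596,-14.2854) sweep=95.2720

bisector direction at 61.3704° = (0.479145,0.877736)
center distance |VC| = r/sin(θ/2) = 4.838206/sin(42.3640°) = 7.180070
C = V + |VC|·bis = (28.0595,-13.1367)
T_A = V + ((C−V)·d_A)·d_A = V + 5.3052·d_A = (29.6352,-17.7112)
T_B = V + ((C−V)·d_B)·d_B = V + 5.3052·d_B = (23.3596,-14.2854)
sweep = 180° − θ = 95.2720°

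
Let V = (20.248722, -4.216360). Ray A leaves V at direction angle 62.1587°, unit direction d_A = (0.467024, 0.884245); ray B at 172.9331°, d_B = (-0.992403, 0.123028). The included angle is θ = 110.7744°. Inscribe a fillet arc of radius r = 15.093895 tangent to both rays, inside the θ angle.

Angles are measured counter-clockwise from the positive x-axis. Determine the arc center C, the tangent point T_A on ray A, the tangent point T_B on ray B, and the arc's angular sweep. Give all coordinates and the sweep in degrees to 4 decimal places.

bisector direction at 117.5459° = (-0.462459,0.886641)
center distance |VC| = r/sin(θ/2) = 15.093895/sin(55.3872°) = 18.339880
C = V + |VC|·bis = (11.7673,12.0445)
T_A = V + ((C−V)·d_A)·d_A = V + 10.4176·d_A = (25.1140,4.9953)
T_B = V + ((C−V)·d_B)·d_B = V + 10.4176·d_B = (9.9103,-2.9347)
sweep = 180° − θ = 69.2256°

center=(11.7673,12.0445) T_A=(25.1140,4.9953) T_B=(9.9103,-2.9347) sweep=69.2256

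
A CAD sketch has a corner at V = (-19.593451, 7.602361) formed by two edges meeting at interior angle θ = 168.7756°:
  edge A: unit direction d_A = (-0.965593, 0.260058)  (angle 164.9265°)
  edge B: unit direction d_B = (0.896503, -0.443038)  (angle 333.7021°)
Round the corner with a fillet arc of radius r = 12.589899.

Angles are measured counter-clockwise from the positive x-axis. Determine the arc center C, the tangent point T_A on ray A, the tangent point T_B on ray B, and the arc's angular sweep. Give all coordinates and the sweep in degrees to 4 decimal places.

center=(-24.0621,-4.2326) T_A=(-20.7880,7.9241) T_B=(-18.4843,7.0543) sweep=11.2244

bisector direction at 249.3143° = (-0.353241,-0.935532)
center distance |VC| = r/sin(θ/2) = 12.589899/sin(84.3878°) = 12.650538
C = V + |VC|·bis = (-24.0621,-4.2326)
T_A = V + ((C−V)·d_A)·d_A = V + 1.2372·d_A = (-20.7880,7.9241)
T_B = V + ((C−V)·d_B)·d_B = V + 1.2372·d_B = (-18.4843,7.0543)
sweep = 180° − θ = 11.2244°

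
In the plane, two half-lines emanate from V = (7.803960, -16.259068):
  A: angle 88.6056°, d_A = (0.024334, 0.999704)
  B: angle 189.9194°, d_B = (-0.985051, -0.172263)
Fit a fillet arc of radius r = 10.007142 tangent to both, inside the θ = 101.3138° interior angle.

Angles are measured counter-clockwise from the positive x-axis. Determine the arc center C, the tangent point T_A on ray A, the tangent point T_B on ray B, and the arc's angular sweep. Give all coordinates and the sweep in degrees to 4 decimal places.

center=(-2.0006,-7.8146) T_A=(8.0036,-8.0582) T_B=(-0.2767,-17.6722) sweep=78.6862

bisector direction at 139.2625° = (-0.757707,0.652594)
center distance |VC| = r/sin(θ/2) = 10.007142/sin(50.6569°) = 12.939764
C = V + |VC|·bis = (-2.0006,-7.8146)
T_A = V + ((C−V)·d_A)·d_A = V + 8.2033·d_A = (8.0036,-8.0582)
T_B = V + ((C−V)·d_B)·d_B = V + 8.2033·d_B = (-0.2767,-17.6722)
sweep = 180° − θ = 78.6862°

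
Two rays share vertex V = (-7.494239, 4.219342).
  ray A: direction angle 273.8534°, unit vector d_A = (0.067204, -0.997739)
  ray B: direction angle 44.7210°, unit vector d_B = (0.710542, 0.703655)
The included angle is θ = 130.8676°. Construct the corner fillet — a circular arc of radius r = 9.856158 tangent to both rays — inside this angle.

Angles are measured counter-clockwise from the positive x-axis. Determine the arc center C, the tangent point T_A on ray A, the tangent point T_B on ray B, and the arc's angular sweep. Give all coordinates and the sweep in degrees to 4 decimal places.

bisector direction at 339.2872° = (0.935365,-0.353684)
center distance |VC| = r/sin(θ/2) = 9.856158/sin(65.4338°) = 10.837117
C = V + |VC|·bis = (2.6424,0.3864)
T_A = V + ((C−V)·d_A)·d_A = V + 4.5055·d_A = (-7.1915,-0.2759)
T_B = V + ((C−V)·d_B)·d_B = V + 4.5055·d_B = (-4.2929,7.3896)
sweep = 180° − θ = 49.1324°

center=(2.6424,0.3864) T_A=(-7.1915,-0.2759) T_B=(-4.2929,7.3896) sweep=49.1324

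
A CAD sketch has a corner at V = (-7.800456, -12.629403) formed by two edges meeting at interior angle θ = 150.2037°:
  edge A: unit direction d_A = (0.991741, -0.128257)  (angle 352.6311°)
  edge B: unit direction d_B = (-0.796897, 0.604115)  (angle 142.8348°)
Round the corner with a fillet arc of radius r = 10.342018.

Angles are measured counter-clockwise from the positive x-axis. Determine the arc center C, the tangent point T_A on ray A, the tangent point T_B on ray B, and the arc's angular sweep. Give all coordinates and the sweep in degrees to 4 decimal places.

center=(-3.7453,-2.7257) T_A=(-5.0717,-12.9823) T_B=(-9.9931,-10.9672) sweep=29.7963

bisector direction at 67.7330° = (0.378924,0.925428)
center distance |VC| = r/sin(θ/2) = 10.342018/sin(75.1018°) = 10.701764
C = V + |VC|·bis = (-3.7453,-2.7257)
T_A = V + ((C−V)·d_A)·d_A = V + 2.7514·d_A = (-5.0717,-12.9823)
T_B = V + ((C−V)·d_B)·d_B = V + 2.7514·d_B = (-9.9931,-10.9672)
sweep = 180° − θ = 29.7963°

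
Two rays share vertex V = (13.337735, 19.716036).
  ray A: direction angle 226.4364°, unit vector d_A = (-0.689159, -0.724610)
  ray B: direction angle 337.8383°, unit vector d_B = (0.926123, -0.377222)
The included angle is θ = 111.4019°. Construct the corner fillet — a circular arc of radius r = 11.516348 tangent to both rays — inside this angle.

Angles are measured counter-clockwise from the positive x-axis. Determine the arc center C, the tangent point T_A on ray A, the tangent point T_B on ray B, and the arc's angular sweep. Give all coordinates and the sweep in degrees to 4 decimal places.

bisector direction at 282.1374° = (0.210256,-0.977646)
center distance |VC| = r/sin(θ/2) = 11.516348/sin(55.7009°) = 13.940493
C = V + |VC|·bis = (16.2688,6.0872)
T_A = V + ((C−V)·d_A)·d_A = V + 7.8556·d_A = (7.9239,14.0238)
T_B = V + ((C−V)·d_B)·d_B = V + 7.8556·d_B = (20.6130,16.7527)
sweep = 180° − θ = 68.5981°

center=(16.2688,6.0872) T_A=(7.9239,14.0238) T_B=(20.6130,16.7527) sweep=68.5981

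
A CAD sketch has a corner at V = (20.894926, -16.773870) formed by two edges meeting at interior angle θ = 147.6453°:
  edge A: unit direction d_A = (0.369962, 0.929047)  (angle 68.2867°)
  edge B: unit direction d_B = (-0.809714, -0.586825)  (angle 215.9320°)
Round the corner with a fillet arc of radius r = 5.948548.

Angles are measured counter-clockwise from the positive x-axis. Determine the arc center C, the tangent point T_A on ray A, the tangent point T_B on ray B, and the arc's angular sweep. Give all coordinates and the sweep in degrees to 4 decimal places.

bisector direction at 142.1093° = (-0.789184,0.614156)
center distance |VC| = r/sin(θ/2) = 5.948548/sin(73.8226°) = 6.193798
C = V + |VC|·bis = (16.0069,-12.9699)
T_A = V + ((C−V)·d_A)·d_A = V + 1.7257·d_A = (21.5334,-15.1706)
T_B = V + ((C−V)·d_B)·d_B = V + 1.7257·d_B = (19.4976,-17.7865)
sweep = 180° − θ = 32.3547°

center=(16.0069,-12.9699) T_A=(21.5334,-15.1706) T_B=(19.4976,-17.7865) sweep=32.3547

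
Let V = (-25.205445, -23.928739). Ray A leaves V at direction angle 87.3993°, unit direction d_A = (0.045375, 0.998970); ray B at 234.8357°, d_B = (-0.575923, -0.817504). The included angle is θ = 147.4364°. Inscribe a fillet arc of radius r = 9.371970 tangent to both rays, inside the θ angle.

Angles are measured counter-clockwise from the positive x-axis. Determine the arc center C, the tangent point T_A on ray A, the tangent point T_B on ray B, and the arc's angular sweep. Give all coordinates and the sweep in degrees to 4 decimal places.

center=(-34.4436,-20.7690) T_A=(-25.0812,-21.1942) T_B=(-26.7819,-26.1665) sweep=32.5636

bisector direction at 161.1175° = (-0.946184,0.323628)
center distance |VC| = r/sin(θ/2) = 9.371970/sin(73.7182°) = 9.763543
C = V + |VC|·bis = (-34.4436,-20.7690)
T_A = V + ((C−V)·d_A)·d_A = V + 2.7373·d_A = (-25.0812,-21.1942)
T_B = V + ((C−V)·d_B)·d_B = V + 2.7373·d_B = (-26.7819,-26.1665)
sweep = 180° − θ = 32.5636°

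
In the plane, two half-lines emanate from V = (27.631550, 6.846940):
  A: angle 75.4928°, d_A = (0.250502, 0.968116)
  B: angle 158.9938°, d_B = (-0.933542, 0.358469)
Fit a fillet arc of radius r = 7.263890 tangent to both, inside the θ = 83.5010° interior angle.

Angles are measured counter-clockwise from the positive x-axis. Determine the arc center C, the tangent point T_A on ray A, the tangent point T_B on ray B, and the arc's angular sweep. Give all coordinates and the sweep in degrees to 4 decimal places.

center=(22.6379,16.5454) T_A=(29.6702,14.7258) T_B=(20.0341,9.7643) sweep=96.4990

bisector direction at 117.2433° = (-0.457770,0.889071)
center distance |VC| = r/sin(θ/2) = 7.263890/sin(41.7505°) = 10.908573
C = V + |VC|·bis = (22.6379,16.5454)
T_A = V + ((C−V)·d_A)·d_A = V + 8.1384·d_A = (29.6702,14.7258)
T_B = V + ((C−V)·d_B)·d_B = V + 8.1384·d_B = (20.0341,9.7643)
sweep = 180° − θ = 96.4990°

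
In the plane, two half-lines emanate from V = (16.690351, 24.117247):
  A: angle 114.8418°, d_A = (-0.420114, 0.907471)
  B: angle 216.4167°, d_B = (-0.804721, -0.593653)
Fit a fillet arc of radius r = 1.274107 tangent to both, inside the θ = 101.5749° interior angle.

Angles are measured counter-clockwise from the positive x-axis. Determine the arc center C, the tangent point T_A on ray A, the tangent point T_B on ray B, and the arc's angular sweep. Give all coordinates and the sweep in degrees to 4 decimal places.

center=(15.0974,24.5254) T_A=(16.2536,25.0607) T_B=(15.8538,23.5001) sweep=78.4251

bisector direction at 165.6293° = (-0.968710,0.248195)
center distance |VC| = r/sin(θ/2) = 1.274107/sin(50.7874°) = 1.644421
C = V + |VC|·bis = (15.0974,24.5254)
T_A = V + ((C−V)·d_A)·d_A = V + 1.0396·d_A = (16.2536,25.0607)
T_B = V + ((C−V)·d_B)·d_B = V + 1.0396·d_B = (15.8538,23.5001)
sweep = 180° − θ = 78.4251°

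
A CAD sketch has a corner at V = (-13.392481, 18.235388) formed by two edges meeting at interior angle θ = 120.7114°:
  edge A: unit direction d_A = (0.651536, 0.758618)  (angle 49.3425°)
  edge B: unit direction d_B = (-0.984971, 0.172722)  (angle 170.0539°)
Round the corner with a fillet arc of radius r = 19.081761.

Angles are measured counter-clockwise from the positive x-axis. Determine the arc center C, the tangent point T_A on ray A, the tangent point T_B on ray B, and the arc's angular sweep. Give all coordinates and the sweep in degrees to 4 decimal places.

bisector direction at 109.6982° = (-0.337066,0.941481)
center distance |VC| = r/sin(θ/2) = 19.081761/sin(60.3557°) = 21.955449
C = V + |VC|·bis = (-20.7929,38.9060)
T_A = V + ((C−V)·d_A)·d_A = V + 10.8595·d_A = (-6.3171,26.4736)
T_B = V + ((C−V)·d_B)·d_B = V + 10.8595·d_B = (-24.0887,20.1111)
sweep = 180° − θ = 59.2886°

center=(-20.7929,38.9060) T_A=(-6.3171,26.4736) T_B=(-24.0887,20.1111) sweep=59.2886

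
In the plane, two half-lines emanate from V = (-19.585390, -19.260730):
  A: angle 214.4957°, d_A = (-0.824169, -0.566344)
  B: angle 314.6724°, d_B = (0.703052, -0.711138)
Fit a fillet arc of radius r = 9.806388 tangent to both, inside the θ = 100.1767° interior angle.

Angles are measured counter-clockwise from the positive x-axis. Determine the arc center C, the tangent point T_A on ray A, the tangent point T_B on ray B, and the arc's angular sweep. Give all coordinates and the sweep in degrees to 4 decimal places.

center=(-20.7921,-31.9885) T_A=(-26.3459,-23.9063) T_B=(-13.8184,-25.0941) sweep=79.8233

bisector direction at 264.5840° = (-0.094385,-0.995536)
center distance |VC| = r/sin(θ/2) = 9.806388/sin(50.0883°) = 12.784803
C = V + |VC|·bis = (-20.7921,-31.9885)
T_A = V + ((C−V)·d_A)·d_A = V + 8.2028·d_A = (-26.3459,-23.9063)
T_B = V + ((C−V)·d_B)·d_B = V + 8.2028·d_B = (-13.8184,-25.0941)
sweep = 180° − θ = 79.8233°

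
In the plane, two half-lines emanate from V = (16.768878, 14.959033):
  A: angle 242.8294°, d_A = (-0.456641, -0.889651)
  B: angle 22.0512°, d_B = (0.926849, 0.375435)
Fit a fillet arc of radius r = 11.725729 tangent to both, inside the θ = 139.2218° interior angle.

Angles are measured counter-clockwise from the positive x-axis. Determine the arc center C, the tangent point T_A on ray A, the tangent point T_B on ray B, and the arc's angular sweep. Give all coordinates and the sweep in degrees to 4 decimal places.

center=(25.2105,5.7273) T_A=(14.7787,11.0817) T_B=(20.8083,16.5953) sweep=40.7782

bisector direction at 312.4403° = (0.674822,-0.737981)
center distance |VC| = r/sin(θ/2) = 11.725729/sin(69.6109°) = 12.509469
C = V + |VC|·bis = (25.2105,5.7273)
T_A = V + ((C−V)·d_A)·d_A = V + 4.3582·d_A = (14.7787,11.0817)
T_B = V + ((C−V)·d_B)·d_B = V + 4.3582·d_B = (20.8083,16.5953)
sweep = 180° − θ = 40.7782°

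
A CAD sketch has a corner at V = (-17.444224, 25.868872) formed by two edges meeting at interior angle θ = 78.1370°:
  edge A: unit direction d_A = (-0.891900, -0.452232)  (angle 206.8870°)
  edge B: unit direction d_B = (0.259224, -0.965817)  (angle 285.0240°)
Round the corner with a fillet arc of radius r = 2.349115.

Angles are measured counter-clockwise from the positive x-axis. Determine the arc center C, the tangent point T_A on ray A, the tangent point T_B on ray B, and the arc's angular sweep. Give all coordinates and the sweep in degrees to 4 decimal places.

center=(-18.9629,22.4650) T_A=(-20.0252,24.5602) T_B=(-16.6941,23.0740) sweep=101.8630

bisector direction at 245.9555° = (-0.407446,-0.913229)
center distance |VC| = r/sin(θ/2) = 2.349115/sin(39.0685°) = 3.727280
C = V + |VC|·bis = (-18.9629,22.4650)
T_A = V + ((C−V)·d_A)·d_A = V + 2.8938·d_A = (-20.0252,24.5602)
T_B = V + ((C−V)·d_B)·d_B = V + 2.8938·d_B = (-16.6941,23.0740)
sweep = 180° − θ = 101.8630°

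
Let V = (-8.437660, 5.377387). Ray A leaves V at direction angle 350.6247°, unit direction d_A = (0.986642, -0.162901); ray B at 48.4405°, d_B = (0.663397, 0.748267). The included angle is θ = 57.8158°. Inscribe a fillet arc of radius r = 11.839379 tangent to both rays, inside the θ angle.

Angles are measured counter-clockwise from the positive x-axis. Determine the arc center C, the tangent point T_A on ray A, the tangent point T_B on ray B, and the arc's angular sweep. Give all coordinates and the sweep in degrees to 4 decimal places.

bisector direction at 19.5326° = (0.942451,0.334343)
center distance |VC| = r/sin(θ/2) = 11.839379/sin(28.9079°) = 24.491732
C = V + |VC|·bis = (14.6446,13.5660)
T_A = V + ((C−V)·d_A)·d_A = V + 21.4400·d_A = (12.7160,1.8848)
T_B = V + ((C−V)·d_B)·d_B = V + 21.4400·d_B = (5.7856,21.4202)
sweep = 180° − θ = 122.1842°

center=(14.6446,13.5660) T_A=(12.7160,1.8848) T_B=(5.7856,21.4202) sweep=122.1842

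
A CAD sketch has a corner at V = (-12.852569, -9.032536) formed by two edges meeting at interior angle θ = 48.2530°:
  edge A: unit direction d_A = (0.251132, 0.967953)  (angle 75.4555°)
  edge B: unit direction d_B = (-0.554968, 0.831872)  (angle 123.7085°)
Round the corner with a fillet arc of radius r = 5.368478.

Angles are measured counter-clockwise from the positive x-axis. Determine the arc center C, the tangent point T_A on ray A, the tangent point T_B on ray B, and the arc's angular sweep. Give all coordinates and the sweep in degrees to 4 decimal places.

center=(-15.0388,3.9180) T_A=(-9.8424,2.5698) T_B=(-19.5047,0.9387) sweep=131.7470

bisector direction at 99.5820° = (-0.166459,0.986048)
center distance |VC| = r/sin(θ/2) = 5.368478/sin(24.1265°) = 13.133807
C = V + |VC|·bis = (-15.0388,3.9180)
T_A = V + ((C−V)·d_A)·d_A = V + 11.9865·d_A = (-9.8424,2.5698)
T_B = V + ((C−V)·d_B)·d_B = V + 11.9865·d_B = (-19.5047,0.9387)
sweep = 180° − θ = 131.7470°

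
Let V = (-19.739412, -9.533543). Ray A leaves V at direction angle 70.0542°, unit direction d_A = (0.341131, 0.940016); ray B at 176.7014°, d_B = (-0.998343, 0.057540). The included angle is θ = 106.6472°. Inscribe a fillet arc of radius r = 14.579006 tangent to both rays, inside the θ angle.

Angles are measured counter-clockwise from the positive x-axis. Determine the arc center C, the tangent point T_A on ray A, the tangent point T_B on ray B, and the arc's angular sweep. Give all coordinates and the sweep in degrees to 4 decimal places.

bisector direction at 123.3778° = (-0.550157,0.835061)
center distance |VC| = r/sin(θ/2) = 14.579006/sin(53.3236°) = 18.177819
C = V + |VC|·bis = (-29.7401,5.6460)
T_A = V + ((C−V)·d_A)·d_A = V + 10.8575·d_A = (-16.0356,0.6727)
T_B = V + ((C−V)·d_B)·d_B = V + 10.8575·d_B = (-30.5789,-8.9088)
sweep = 180° − θ = 73.3528°

center=(-29.7401,5.6460) T_A=(-16.0356,0.6727) T_B=(-30.5789,-8.9088) sweep=73.3528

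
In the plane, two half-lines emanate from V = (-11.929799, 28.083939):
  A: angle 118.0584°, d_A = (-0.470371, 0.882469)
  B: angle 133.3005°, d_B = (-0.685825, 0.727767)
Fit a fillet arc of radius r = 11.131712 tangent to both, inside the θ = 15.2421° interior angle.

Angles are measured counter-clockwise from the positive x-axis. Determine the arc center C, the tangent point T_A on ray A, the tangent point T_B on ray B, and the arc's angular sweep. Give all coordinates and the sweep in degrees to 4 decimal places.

center=(-60.8858,96.2650) T_A=(-51.0624,101.5010) T_B=(-68.9871,88.6306) sweep=164.7579

bisector direction at 125.6795° = (-0.583250,0.812293)
center distance |VC| = r/sin(θ/2) = 11.131712/sin(7.6211°) = 83.936557
C = V + |VC|·bis = (-60.8858,96.2650)
T_A = V + ((C−V)·d_A)·d_A = V + 83.1951·d_A = (-51.0624,101.5010)
T_B = V + ((C−V)·d_B)·d_B = V + 83.1951·d_B = (-68.9871,88.6306)
sweep = 180° − θ = 164.7579°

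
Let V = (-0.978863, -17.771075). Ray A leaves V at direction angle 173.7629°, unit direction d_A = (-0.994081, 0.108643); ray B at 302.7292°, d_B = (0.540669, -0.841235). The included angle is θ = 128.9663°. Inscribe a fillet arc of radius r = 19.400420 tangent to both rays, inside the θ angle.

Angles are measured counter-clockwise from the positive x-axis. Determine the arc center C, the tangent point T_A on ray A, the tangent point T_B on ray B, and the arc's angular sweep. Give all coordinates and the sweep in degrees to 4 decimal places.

center=(-12.2923,-36.0506) T_A=(-10.1846,-16.7650) T_B=(4.0280,-25.5614) sweep=51.0337

bisector direction at 238.2460° = (-0.526273,-0.850316)
center distance |VC| = r/sin(θ/2) = 19.400420/sin(64.4831°) = 21.497295
C = V + |VC|·bis = (-12.2923,-36.0506)
T_A = V + ((C−V)·d_A)·d_A = V + 9.2605·d_A = (-10.1846,-16.7650)
T_B = V + ((C−V)·d_B)·d_B = V + 9.2605·d_B = (4.0280,-25.5614)
sweep = 180° − θ = 51.0337°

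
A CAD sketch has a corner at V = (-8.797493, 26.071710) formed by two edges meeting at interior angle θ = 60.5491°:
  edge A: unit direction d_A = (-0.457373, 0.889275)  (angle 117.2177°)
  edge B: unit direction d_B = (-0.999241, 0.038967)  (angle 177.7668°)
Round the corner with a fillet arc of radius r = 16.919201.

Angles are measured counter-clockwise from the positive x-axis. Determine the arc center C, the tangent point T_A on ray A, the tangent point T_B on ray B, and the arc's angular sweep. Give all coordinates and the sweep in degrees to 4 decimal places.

bisector direction at 147.4923° = (-0.843319,0.537414)
center distance |VC| = r/sin(θ/2) = 16.919201/sin(30.2746°) = 33.560250
C = V + |VC|·bis = (-37.0995,44.1074)
T_A = V + ((C−V)·d_A)·d_A = V + 28.9833·d_A = (-22.0537,51.8458)
T_B = V + ((C−V)·d_B)·d_B = V + 28.9833·d_B = (-37.7588,27.2011)
sweep = 180° − θ = 119.4509°

center=(-37.0995,44.1074) T_A=(-22.0537,51.8458) T_B=(-37.7588,27.2011) sweep=119.4509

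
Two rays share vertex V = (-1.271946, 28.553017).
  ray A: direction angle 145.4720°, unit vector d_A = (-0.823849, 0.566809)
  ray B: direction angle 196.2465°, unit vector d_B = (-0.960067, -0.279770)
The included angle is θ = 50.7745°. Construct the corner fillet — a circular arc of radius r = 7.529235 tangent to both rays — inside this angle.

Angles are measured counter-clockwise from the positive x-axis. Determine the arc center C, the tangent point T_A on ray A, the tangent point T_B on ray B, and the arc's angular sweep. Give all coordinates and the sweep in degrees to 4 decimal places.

center=(-18.6105,31.3428) T_A=(-14.3428,37.5458) T_B=(-16.5040,24.1143) sweep=129.2255

bisector direction at 170.8593° = (-0.987301,0.158860)
center distance |VC| = r/sin(θ/2) = 7.529235/sin(25.3873°) = 17.561549
C = V + |VC|·bis = (-18.6105,31.3428)
T_A = V + ((C−V)·d_A)·d_A = V + 15.8656·d_A = (-14.3428,37.5458)
T_B = V + ((C−V)·d_B)·d_B = V + 15.8656·d_B = (-16.5040,24.1143)
sweep = 180° − θ = 129.2255°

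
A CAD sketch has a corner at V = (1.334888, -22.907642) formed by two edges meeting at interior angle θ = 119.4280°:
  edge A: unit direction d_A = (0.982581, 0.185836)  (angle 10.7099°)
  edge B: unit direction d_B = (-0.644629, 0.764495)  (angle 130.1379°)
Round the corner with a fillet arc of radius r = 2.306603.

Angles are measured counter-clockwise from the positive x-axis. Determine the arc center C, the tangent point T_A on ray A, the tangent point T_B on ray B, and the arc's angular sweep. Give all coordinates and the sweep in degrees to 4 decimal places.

center=(2.2299,-20.3909) T_A=(2.6585,-22.6573) T_B=(0.4665,-21.8778) sweep=60.5720

bisector direction at 70.4239° = (0.335059,0.942197)
center distance |VC| = r/sin(θ/2) = 2.306603/sin(59.7140°) = 2.671167
C = V + |VC|·bis = (2.2299,-20.3909)
T_A = V + ((C−V)·d_A)·d_A = V + 1.3471·d_A = (2.6585,-22.6573)
T_B = V + ((C−V)·d_B)·d_B = V + 1.3471·d_B = (0.4665,-21.8778)
sweep = 180° − θ = 60.5720°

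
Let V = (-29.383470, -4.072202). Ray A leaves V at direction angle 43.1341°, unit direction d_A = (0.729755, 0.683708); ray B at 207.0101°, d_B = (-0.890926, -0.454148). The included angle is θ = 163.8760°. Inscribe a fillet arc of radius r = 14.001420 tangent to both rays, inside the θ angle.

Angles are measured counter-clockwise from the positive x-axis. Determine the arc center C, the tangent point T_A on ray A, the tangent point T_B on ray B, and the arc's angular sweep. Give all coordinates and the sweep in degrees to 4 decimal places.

center=(-37.5091,7.5014) T_A=(-27.9362,-2.7163) T_B=(-31.1504,-4.9729) sweep=16.1240

bisector direction at 125.0721° = (-0.574607,0.818430)
center distance |VC| = r/sin(θ/2) = 14.001420/sin(81.9380°) = 14.141179
C = V + |VC|·bis = (-37.5091,7.5014)
T_A = V + ((C−V)·d_A)·d_A = V + 1.9832·d_A = (-27.9362,-2.7163)
T_B = V + ((C−V)·d_B)·d_B = V + 1.9832·d_B = (-31.1504,-4.9729)
sweep = 180° − θ = 16.1240°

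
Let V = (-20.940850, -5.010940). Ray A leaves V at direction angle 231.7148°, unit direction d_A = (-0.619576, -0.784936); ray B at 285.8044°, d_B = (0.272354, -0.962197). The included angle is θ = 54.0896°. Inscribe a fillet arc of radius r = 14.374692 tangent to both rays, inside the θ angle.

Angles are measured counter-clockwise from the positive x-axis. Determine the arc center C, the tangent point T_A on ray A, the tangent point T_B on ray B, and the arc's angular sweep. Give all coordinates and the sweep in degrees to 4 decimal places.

bisector direction at 258.7596° = (-0.194926,-0.980818)
center distance |VC| = r/sin(θ/2) = 14.374692/sin(27.0448°) = 31.614474
C = V + |VC|·bis = (-27.1033,-36.0190)
T_A = V + ((C−V)·d_A)·d_A = V + 28.1575·d_A = (-38.3866,-27.1128)
T_B = V + ((C−V)·d_B)·d_B = V + 28.1575·d_B = (-13.2720,-32.1040)
sweep = 180° − θ = 125.9104°

center=(-27.1033,-36.0190) T_A=(-38.3866,-27.1128) T_B=(-13.2720,-32.1040) sweep=125.9104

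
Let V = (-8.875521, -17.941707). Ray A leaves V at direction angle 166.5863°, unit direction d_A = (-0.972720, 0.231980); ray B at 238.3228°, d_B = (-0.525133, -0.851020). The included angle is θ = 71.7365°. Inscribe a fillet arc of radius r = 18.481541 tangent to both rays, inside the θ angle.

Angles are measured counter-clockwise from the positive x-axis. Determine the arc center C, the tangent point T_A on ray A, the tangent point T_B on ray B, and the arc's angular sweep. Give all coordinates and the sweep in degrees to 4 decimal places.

center=(-38.0266,-29.9894) T_A=(-33.7393,-12.0120) T_B=(-22.2985,-39.6947) sweep=108.2635

bisector direction at 202.4546° = (-0.924183,-0.381950)
center distance |VC| = r/sin(θ/2) = 18.481541/sin(35.8683°) = 31.542590
C = V + |VC|·bis = (-38.0266,-29.9894)
T_A = V + ((C−V)·d_A)·d_A = V + 25.5611·d_A = (-33.7393,-12.0120)
T_B = V + ((C−V)·d_B)·d_B = V + 25.5611·d_B = (-22.2985,-39.6947)
sweep = 180° − θ = 108.2635°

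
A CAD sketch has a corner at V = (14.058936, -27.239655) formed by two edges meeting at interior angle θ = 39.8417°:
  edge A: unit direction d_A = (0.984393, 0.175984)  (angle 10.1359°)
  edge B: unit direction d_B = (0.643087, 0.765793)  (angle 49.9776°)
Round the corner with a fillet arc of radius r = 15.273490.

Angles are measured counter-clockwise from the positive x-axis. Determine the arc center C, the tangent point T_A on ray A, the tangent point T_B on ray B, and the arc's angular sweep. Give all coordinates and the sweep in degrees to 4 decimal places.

center=(52.8579,-4.7878) T_A=(55.5458,-19.8229) T_B=(41.1616,5.0344) sweep=140.1583

bisector direction at 30.0568° = (0.865530,0.500858)
center distance |VC| = r/sin(θ/2) = 15.273490/sin(19.9209°) = 44.826878
C = V + |VC|·bis = (52.8579,-4.7878)
T_A = V + ((C−V)·d_A)·d_A = V + 42.1446·d_A = (55.5458,-19.8229)
T_B = V + ((C−V)·d_B)·d_B = V + 42.1446·d_B = (41.1616,5.0344)
sweep = 180° − θ = 140.1583°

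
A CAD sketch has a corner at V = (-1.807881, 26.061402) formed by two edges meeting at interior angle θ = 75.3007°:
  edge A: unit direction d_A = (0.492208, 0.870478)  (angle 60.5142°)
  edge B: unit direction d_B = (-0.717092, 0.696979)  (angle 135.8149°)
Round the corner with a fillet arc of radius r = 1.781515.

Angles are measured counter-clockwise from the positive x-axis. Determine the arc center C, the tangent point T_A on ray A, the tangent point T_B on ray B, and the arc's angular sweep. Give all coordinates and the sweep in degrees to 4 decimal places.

bisector direction at 98.1646° = (-0.142017,0.989864)
center distance |VC| = r/sin(θ/2) = 1.781515/sin(37.6504°) = 2.916495
C = V + |VC|·bis = (-2.2221,28.9483)
T_A = V + ((C−V)·d_A)·d_A = V + 2.3091·d_A = (-0.6713,28.0715)
T_B = V + ((C−V)·d_B)·d_B = V + 2.3091·d_B = (-3.4637,27.6708)
sweep = 180° − θ = 104.6993°

center=(-2.2221,28.9483) T_A=(-0.6713,28.0715) T_B=(-3.4637,27.6708) sweep=104.6993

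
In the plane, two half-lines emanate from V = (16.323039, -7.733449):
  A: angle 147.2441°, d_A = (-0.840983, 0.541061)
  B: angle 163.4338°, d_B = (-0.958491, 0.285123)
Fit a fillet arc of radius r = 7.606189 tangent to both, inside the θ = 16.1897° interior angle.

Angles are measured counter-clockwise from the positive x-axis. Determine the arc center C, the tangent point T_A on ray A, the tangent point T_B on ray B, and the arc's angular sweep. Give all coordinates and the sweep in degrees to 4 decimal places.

center=(-32.7668,14.8049) T_A=(-28.6513,21.2016) T_B=(-34.9355,7.5145) sweep=163.8103

bisector direction at 155.3390° = (-0.908792,0.417249)
center distance |VC| = r/sin(θ/2) = 7.606189/sin(8.0948°) = 54.016532
C = V + |VC|·bis = (-32.7668,14.8049)
T_A = V + ((C−V)·d_A)·d_A = V + 53.4783·d_A = (-28.6513,21.2016)
T_B = V + ((C−V)·d_B)·d_B = V + 53.4783·d_B = (-34.9355,7.5145)
sweep = 180° − θ = 163.8103°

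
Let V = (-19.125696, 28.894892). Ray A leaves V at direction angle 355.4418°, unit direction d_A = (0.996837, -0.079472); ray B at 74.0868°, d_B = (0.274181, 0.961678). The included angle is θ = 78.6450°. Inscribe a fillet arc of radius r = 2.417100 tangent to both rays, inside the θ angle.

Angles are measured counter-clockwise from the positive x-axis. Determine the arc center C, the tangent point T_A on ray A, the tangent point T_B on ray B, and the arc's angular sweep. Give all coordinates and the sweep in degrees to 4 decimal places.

bisector direction at 34.7643° = (0.821505,0.570202)
center distance |VC| = r/sin(θ/2) = 2.417100/sin(39.3225°) = 3.814357
C = V + |VC|·bis = (-15.9922,31.0698)
T_A = V + ((C−V)·d_A)·d_A = V + 2.9508·d_A = (-16.1843,28.6604)
T_B = V + ((C−V)·d_B)·d_B = V + 2.9508·d_B = (-18.3167,31.7326)
sweep = 180° − θ = 101.3550°

center=(-15.9922,31.0698) T_A=(-16.1843,28.6604) T_B=(-18.3167,31.7326) sweep=101.3550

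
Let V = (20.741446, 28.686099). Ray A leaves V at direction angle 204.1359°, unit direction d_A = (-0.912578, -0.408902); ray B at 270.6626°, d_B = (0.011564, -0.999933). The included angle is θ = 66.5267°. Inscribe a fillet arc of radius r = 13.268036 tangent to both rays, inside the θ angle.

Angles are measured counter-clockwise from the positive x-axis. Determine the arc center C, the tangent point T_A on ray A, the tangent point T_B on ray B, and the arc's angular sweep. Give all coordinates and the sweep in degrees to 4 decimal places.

bisector direction at 237.3992° = (-0.538782,-0.842445)
center distance |VC| = r/sin(θ/2) = 13.268036/sin(33.2634°) = 24.190200
C = V + |VC|·bis = (7.7082,8.3072)
T_A = V + ((C−V)·d_A)·d_A = V + 20.2268·d_A = (2.2829,20.4153)
T_B = V + ((C−V)·d_B)·d_B = V + 20.2268·d_B = (20.9754,8.4606)
sweep = 180° − θ = 113.4733°

center=(7.7082,8.3072) T_A=(2.2829,20.4153) T_B=(20.9754,8.4606) sweep=113.4733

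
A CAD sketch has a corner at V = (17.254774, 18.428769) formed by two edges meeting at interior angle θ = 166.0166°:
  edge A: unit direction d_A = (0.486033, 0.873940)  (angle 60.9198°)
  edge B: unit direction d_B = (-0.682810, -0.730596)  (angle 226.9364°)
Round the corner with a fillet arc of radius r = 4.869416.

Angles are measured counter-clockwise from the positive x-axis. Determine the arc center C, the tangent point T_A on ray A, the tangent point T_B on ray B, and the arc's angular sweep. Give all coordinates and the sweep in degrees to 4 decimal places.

center=(13.2894,21.3174) T_A=(17.5450,18.9507) T_B=(16.8470,17.9925) sweep=13.9834

bisector direction at 143.9281° = (-0.808279,0.588800)
center distance |VC| = r/sin(θ/2) = 4.869416/sin(83.0083°) = 4.905897
C = V + |VC|·bis = (13.2894,21.3174)
T_A = V + ((C−V)·d_A)·d_A = V + 0.5972·d_A = (17.5450,18.9507)
T_B = V + ((C−V)·d_B)·d_B = V + 0.5972·d_B = (16.8470,17.9925)
sweep = 180° − θ = 13.9834°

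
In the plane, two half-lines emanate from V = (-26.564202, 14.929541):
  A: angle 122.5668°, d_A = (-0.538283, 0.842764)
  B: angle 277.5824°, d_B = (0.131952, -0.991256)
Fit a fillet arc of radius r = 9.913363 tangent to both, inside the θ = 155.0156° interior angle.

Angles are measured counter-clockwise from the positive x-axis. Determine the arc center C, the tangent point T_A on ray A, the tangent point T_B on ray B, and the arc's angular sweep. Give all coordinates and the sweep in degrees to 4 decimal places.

bisector direction at 200.0746° = (-0.939247,-0.343243)
center distance |VC| = r/sin(θ/2) = 9.913363/sin(77.5078°) = 10.153748
C = V + |VC|·bis = (-36.1011,11.4443)
T_A = V + ((C−V)·d_A)·d_A = V + 2.1963·d_A = (-27.7464,16.7805)
T_B = V + ((C−V)·d_B)·d_B = V + 2.1963·d_B = (-26.2744,12.7524)
sweep = 180° − θ = 24.9844°

center=(-36.1011,11.4443) T_A=(-27.7464,16.7805) T_B=(-26.2744,12.7524) sweep=24.9844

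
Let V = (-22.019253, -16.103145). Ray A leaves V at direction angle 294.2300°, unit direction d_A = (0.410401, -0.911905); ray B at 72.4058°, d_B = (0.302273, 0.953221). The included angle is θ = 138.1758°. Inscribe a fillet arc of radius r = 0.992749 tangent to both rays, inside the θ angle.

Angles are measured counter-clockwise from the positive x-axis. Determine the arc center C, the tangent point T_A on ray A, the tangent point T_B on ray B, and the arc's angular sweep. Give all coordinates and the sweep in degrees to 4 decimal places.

bisector direction at 3.3179° = (0.998324,0.057876)
center distance |VC| = r/sin(θ/2) = 0.992749/sin(69.0879°) = 1.062754
C = V + |VC|·bis = (-20.9583,-16.0416)
T_A = V + ((C−V)·d_A)·d_A = V + 0.3793·d_A = (-21.8636,-16.4491)
T_B = V + ((C−V)·d_B)·d_B = V + 0.3793·d_B = (-21.9046,-15.7416)
sweep = 180° − θ = 41.8242°

center=(-20.9583,-16.0416) T_A=(-21.8636,-16.4491) T_B=(-21.9046,-15.7416) sweep=41.8242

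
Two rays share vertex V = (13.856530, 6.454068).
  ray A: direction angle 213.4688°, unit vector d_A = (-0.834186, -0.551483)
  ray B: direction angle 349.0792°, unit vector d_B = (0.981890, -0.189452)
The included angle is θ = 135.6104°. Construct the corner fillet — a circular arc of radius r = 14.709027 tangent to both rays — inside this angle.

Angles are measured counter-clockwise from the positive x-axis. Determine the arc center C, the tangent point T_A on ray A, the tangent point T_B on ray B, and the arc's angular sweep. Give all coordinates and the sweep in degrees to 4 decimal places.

bisector direction at 281.2740° = (0.195501,-0.980703)
center distance |VC| = r/sin(θ/2) = 14.709027/sin(67.8052°) = 15.886110
C = V + |VC|·bis = (16.9623,-9.1255)
T_A = V + ((C−V)·d_A)·d_A = V + 6.0011·d_A = (8.8505,3.1446)
T_B = V + ((C−V)·d_B)·d_B = V + 6.0011·d_B = (19.7489,5.3172)
sweep = 180° − θ = 44.3896°

center=(16.9623,-9.1255) T_A=(8.8505,3.1446) T_B=(19.7489,5.3172) sweep=44.3896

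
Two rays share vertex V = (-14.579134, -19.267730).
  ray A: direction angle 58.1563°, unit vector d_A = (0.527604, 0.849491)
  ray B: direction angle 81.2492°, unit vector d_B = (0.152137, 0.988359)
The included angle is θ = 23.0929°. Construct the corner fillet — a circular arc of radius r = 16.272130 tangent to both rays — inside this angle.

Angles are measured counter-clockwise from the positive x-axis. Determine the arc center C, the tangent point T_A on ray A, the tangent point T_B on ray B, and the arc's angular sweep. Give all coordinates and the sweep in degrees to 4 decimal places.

bisector direction at 69.7028° = (0.346891,0.937906)
center distance |VC| = r/sin(θ/2) = 16.272130/sin(11.5465°) = 81.294680
C = V + |VC|·bis = (13.6212,56.9790)
T_A = V + ((C−V)·d_A)·d_A = V + 79.6495·d_A = (27.4442,48.3938)
T_B = V + ((C−V)·d_B)·d_B = V + 79.6495·d_B = (-2.4615,59.4546)
sweep = 180° − θ = 156.9071°

center=(13.6212,56.9790) T_A=(27.4442,48.3938) T_B=(-2.4615,59.4546) sweep=156.9071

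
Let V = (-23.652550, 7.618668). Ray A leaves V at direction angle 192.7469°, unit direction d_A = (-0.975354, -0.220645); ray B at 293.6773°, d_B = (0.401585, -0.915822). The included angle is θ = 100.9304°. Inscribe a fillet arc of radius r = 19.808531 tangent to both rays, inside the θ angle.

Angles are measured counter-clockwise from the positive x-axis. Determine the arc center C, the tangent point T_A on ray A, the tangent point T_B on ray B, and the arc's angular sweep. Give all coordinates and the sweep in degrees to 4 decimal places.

bisector direction at 243.2121° = (-0.450689,-0.892681)
center distance |VC| = r/sin(θ/2) = 19.808531/sin(50.4652°) = 25.684067
C = V + |VC|·bis = (-35.2281,-15.3090)
T_A = V + ((C−V)·d_A)·d_A = V + 16.3491·d_A = (-39.5987,4.0113)
T_B = V + ((C−V)·d_B)·d_B = V + 16.3491·d_B = (-17.0870,-7.3542)
sweep = 180° − θ = 79.0696°

center=(-35.2281,-15.3090) T_A=(-39.5987,4.0113) T_B=(-17.0870,-7.3542) sweep=79.0696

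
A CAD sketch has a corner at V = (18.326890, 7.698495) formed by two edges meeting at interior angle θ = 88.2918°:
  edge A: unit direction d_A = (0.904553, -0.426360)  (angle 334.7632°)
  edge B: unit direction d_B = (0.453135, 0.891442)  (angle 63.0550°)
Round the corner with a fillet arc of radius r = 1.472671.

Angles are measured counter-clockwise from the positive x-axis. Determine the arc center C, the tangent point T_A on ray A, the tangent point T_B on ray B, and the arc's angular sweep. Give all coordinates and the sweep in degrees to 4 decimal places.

center=(20.3272,8.3837) T_A=(19.6993,7.0516) T_B=(19.0144,9.0510) sweep=91.7082

bisector direction at 18.9091° = (0.946034,0.324068)
center distance |VC| = r/sin(θ/2) = 1.472671/sin(44.1459°) = 2.114424
C = V + |VC|·bis = (20.3272,8.3837)
T_A = V + ((C−V)·d_A)·d_A = V + 1.5172·d_A = (19.6993,7.0516)
T_B = V + ((C−V)·d_B)·d_B = V + 1.5172·d_B = (19.0144,9.0510)
sweep = 180° − θ = 91.7082°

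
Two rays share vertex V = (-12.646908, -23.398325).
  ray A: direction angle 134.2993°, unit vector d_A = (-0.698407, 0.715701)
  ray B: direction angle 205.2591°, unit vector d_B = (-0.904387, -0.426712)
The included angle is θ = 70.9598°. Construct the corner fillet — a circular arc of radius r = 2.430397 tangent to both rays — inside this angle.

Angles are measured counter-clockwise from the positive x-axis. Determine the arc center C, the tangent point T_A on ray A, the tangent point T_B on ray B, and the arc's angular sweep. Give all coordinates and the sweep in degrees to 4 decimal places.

center=(-16.7678,-22.6553) T_A=(-15.0283,-20.9579) T_B=(-15.7307,-24.8533) sweep=109.0402

bisector direction at 169.7792° = (-0.984131,0.177442)
center distance |VC| = r/sin(θ/2) = 2.430397/sin(35.4799°) = 4.187327
C = V + |VC|·bis = (-16.7678,-22.6553)
T_A = V + ((C−V)·d_A)·d_A = V + 3.4098·d_A = (-15.0283,-20.9579)
T_B = V + ((C−V)·d_B)·d_B = V + 3.4098·d_B = (-15.7307,-24.8533)
sweep = 180° − θ = 109.0402°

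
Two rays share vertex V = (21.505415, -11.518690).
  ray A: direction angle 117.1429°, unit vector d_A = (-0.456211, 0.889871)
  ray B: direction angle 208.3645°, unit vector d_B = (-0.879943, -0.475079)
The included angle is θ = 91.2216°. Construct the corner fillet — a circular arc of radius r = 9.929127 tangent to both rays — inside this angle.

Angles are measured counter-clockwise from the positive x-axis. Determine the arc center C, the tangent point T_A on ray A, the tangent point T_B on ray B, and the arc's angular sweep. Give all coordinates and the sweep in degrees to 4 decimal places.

bisector direction at 162.7537° = (-0.955039,0.296480)
center distance |VC| = r/sin(θ/2) = 9.929127/sin(45.6108°) = 13.894576
C = V + |VC|·bis = (8.2356,-7.3992)
T_A = V + ((C−V)·d_A)·d_A = V + 9.7197·d_A = (17.0712,-2.8694)
T_B = V + ((C−V)·d_B)·d_B = V + 9.7197·d_B = (12.9527,-16.1363)
sweep = 180° − θ = 88.7784°

center=(8.2356,-7.3992) T_A=(17.0712,-2.8694) T_B=(12.9527,-16.1363) sweep=88.7784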